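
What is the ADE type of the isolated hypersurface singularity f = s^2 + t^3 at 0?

The Hessian of f at 0 is [[2, 0], [0, 0]] with rank 1, so corank 1. A Groebner basis of the Jacobian ideal J(f) in C{s,t} is {t^2, s}; counting standard monomials gives mu = 2. Corank 1: A-series; mu = 2 gives A_2.

A_{2}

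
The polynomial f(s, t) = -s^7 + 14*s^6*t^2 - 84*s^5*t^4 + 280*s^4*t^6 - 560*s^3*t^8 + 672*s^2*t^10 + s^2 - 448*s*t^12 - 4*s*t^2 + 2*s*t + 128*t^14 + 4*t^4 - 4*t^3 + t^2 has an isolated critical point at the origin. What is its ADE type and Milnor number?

The Hessian of f at 0 has rank 1. Corank 1: A-series; mu = 6 gives A_6.

Type A6, Milnor number mu = 6.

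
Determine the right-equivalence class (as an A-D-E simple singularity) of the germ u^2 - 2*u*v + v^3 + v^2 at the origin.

A_2

The Hessian of f at 0 is [[2, -2], [-2, 2]] with rank 1, so corank 1. A Groebner basis of the Jacobian ideal J(f) in C{u,v} is {v^2, u - v}; counting standard monomials gives mu = 2. Corank 1: A-series; mu = 2 gives A_2.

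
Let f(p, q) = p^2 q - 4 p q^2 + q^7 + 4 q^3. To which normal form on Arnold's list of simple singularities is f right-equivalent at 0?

The Hessian of f at 0 has rank 0. Corank 2; j^3 = q*(p - 2*q)^2 has shape L^2 M (L != M), so D-series; mu = 8 gives D_8.

D_{8}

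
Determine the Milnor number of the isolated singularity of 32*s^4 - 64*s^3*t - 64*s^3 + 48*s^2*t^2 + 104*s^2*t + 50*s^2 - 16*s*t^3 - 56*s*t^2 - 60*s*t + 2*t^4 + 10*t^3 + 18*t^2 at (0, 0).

The Hessian of f at 0 has rank 1. Corank 1: A-series; mu = 2 gives A_2.

2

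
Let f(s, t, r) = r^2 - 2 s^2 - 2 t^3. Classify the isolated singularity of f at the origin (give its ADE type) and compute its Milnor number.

Type A_{2}, Milnor number mu = 2.

The Hessian of f at 0 is [[-4, 0, 0], [0, 0, 0], [0, 0, 2]] with rank 2, so corank 1. A Groebner basis of the Jacobian ideal J(f) in C{s,t,r} is {t^2, s, r}; counting standard monomials gives mu = 2. Corank 1: A-series; mu = 2 gives A_2.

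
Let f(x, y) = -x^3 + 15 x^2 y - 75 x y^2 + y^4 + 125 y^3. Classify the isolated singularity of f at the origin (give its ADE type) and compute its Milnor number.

The Hessian of f at 0 has rank 0. Corank 2; j^3 = -(x - 5*y)^3 is a perfect cube, so E-series; the 4-jet and mu = 6 give E_6.

Type E_6, Milnor number mu = 6.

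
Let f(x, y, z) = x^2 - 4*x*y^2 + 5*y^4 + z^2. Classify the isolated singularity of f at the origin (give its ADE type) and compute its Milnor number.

Type A_{3}, Milnor number mu = 3.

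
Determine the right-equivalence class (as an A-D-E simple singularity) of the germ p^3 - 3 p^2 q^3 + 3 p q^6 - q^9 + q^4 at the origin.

The Hessian of f at 0 has rank 0. Corank 2; j^3 = p^3 is a perfect cube, so E-series; the 4-jet and mu = 6 give E_6.

E6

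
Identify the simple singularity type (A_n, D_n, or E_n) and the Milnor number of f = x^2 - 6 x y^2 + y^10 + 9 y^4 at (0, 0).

Type A9, Milnor number mu = 9.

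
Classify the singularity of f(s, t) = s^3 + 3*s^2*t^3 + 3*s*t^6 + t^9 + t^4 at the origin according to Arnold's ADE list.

E_6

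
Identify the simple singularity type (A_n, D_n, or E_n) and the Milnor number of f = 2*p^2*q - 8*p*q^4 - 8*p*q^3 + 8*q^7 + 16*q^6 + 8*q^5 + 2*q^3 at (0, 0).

The Hessian of f at 0 is [[0, 0], [0, 0]] with rank 0, so corank 2. A Groebner basis of the Jacobian ideal J(f) in C{p,q} is {q^3, p^2 + 3*q^2, p*q}; counting standard monomials gives mu = 4. Corank 2; j^3 = 2*q*(p^2 + q^2) splits into three distinct lines over C (the quadratic factor has nonzero discriminant), so D_4.

Type D_{4}, Milnor number mu = 4.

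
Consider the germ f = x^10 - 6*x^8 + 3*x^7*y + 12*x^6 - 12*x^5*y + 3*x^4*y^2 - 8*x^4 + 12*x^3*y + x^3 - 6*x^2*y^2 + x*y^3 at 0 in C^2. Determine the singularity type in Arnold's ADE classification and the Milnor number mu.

Type E_7, Milnor number mu = 7.

The Hessian of f at 0 has rank 0. Corank 2; j^3 = x^3 is a perfect cube, so E-series; the 4-jet and mu = 7 give E_7.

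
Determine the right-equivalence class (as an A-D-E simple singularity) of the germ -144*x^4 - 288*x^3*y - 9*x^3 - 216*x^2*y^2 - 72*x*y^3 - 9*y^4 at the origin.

E6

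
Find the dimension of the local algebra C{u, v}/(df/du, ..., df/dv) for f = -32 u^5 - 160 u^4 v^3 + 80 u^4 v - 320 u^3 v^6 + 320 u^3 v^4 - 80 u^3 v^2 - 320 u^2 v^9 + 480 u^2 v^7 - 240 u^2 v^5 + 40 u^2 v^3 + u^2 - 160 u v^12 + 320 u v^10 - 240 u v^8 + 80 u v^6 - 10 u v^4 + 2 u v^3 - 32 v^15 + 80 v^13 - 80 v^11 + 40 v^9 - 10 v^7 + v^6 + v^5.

The Hessian of f at 0 has rank 1. Corank 1: A-series; mu = 4 gives A_4.

4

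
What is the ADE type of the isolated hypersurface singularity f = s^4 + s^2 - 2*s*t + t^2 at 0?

The Hessian of f at 0 is [[2, -2], [-2, 2]] with rank 1, so corank 1. A Groebner basis of the Jacobian ideal J(f) in C{s,t} is {t^3, s - t}; counting standard monomials gives mu = 3. Corank 1: A-series; mu = 3 gives A_3.

A_3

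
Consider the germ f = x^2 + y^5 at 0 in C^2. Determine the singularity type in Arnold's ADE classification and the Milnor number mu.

The Hessian of f at 0 has rank 1. Corank 1: A-series; mu = 4 gives A_4.

Type A_{4}, Milnor number mu = 4.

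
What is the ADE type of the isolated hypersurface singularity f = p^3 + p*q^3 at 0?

E7

The Hessian of f at 0 has rank 0. Corank 2; j^3 = p^3 is a perfect cube, so E-series; the 4-jet and mu = 7 give E_7.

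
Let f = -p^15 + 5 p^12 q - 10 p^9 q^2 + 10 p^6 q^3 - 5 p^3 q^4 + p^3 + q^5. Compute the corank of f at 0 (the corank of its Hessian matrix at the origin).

2

The Hessian at 0 is [[0, 0], [0, 0]] of rank 0; hence corank 2.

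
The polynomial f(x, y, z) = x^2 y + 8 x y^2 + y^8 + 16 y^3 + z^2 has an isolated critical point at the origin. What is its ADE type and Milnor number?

Type D_{9}, Milnor number mu = 9.

The Hessian of f at 0 is [[0, 0, 0], [0, 0, 0], [0, 0, 2]] with rank 1, so corank 2. A Groebner basis of the Jacobian ideal J(f) in C{x,y,z} is {x^2/8 + y^7 - 2*y^2, x^3 + 64*y^3, x*y + 4*y^2, z}; counting standard monomials gives mu = 9. Corank 2; j^3 = y*(x + 4*y)^2 has shape L^2 M (L != M), so D-series; mu = 9 gives D_9.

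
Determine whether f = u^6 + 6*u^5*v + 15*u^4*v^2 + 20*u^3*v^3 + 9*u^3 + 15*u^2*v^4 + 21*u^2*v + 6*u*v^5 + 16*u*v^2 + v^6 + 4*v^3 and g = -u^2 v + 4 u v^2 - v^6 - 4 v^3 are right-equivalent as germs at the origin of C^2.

Yes.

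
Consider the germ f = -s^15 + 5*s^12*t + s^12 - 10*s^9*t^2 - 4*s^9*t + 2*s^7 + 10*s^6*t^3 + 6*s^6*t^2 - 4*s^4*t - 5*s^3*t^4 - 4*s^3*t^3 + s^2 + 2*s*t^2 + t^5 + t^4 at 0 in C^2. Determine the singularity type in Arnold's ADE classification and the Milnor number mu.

The Hessian of f at 0 has rank 1. Corank 1: A-series; mu = 4 gives A_4.

Type A4, Milnor number mu = 4.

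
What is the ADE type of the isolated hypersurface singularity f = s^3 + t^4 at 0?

The Hessian of f at 0 has rank 0. Corank 2; j^3 = s^3 is a perfect cube, so E-series; the 4-jet and mu = 6 give E_6.

E6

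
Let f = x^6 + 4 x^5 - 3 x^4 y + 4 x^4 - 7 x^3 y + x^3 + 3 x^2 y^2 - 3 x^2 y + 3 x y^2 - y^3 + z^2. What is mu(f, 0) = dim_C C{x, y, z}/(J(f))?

7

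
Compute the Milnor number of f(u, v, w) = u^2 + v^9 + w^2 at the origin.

8

The Hessian of f at 0 is [[2, 0, 0], [0, 0, 0], [0, 0, 2]] with rank 2, so corank 1. A Groebner basis of the Jacobian ideal J(f) in C{u,v,w} is {v^8, u, w}; counting standard monomials gives mu = 8. Corank 1: A-series; mu = 8 gives A_8.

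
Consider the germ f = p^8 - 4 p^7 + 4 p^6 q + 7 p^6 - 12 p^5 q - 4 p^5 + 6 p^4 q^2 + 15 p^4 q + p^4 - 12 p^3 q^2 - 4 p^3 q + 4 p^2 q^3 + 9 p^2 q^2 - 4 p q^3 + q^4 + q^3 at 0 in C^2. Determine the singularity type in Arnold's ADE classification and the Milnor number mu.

The Hessian of f at 0 has rank 0. Corank 2; j^3 = q^3 is a perfect cube, so E-series; the 4-jet and mu = 6 give E_6.

Type E6, Milnor number mu = 6.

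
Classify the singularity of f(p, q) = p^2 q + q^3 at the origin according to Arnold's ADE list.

The Hessian of f at 0 has rank 0. Corank 2; j^3 = q*(p^2 + q^2) splits into three distinct lines over C (the quadratic factor has nonzero discriminant), so D_4.

D4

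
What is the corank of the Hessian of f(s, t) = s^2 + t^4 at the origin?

1

The Hessian at 0 is [[2, 0], [0, 0]] of rank 1; hence corank 1.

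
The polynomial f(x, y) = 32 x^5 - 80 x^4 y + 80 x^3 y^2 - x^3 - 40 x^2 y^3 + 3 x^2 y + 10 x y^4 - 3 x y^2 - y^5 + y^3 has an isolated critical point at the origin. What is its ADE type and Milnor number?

Type E8, Milnor number mu = 8.

The Hessian of f at 0 is [[0, 0], [0, 0]] with rank 0, so corank 2. A Groebner basis of the Jacobian ideal J(f) in C{x,y} is {y^5, x*y^3 - 7*y^4/8, x^2 - 2*x*y + y^2}; counting standard monomials gives mu = 8. Corank 2; j^3 = -(x - y)^3 is a perfect cube, so E-series; the 5-jet and mu = 8 give E_8.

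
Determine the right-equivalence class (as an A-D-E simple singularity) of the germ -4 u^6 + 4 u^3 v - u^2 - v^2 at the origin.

A_{1}

The Hessian of f at 0 has rank 2. Corank 0: nondegenerate Morse point, so A_1.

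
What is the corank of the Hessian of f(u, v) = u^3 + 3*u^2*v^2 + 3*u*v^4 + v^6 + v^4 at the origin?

The Hessian at 0 is [[0, 0], [0, 0]] of rank 0; hence corank 2.

2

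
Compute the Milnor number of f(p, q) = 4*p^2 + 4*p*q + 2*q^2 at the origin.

The Hessian of f at 0 has rank 2. Corank 0: nondegenerate Morse point, so A_1.

1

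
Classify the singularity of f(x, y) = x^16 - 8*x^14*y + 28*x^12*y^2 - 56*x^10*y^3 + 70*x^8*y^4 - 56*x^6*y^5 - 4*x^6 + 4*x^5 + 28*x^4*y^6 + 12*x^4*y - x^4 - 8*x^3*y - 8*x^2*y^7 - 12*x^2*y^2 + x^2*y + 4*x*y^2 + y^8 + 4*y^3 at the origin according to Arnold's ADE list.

D9

The Hessian of f at 0 has rank 0. Corank 2; j^3 = y*(x + 2*y)^2 has shape L^2 M (L != M), so D-series; mu = 9 gives D_9.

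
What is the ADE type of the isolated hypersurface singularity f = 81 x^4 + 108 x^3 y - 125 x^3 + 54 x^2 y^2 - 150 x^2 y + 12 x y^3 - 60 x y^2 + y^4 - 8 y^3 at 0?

E_{6}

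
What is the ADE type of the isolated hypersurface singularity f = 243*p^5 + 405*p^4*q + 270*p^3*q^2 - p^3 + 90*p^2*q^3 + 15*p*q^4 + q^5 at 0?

E8

The Hessian of f at 0 has rank 0. Corank 2; j^3 = -p^3 is a perfect cube, so E-series; the 5-jet and mu = 8 give E_8.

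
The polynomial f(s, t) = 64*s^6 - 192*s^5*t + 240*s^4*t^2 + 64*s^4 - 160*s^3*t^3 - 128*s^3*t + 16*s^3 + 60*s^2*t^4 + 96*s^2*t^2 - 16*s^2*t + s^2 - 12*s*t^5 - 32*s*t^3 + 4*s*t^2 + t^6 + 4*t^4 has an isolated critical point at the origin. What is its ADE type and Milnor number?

The Hessian of f at 0 has rank 1. Corank 1: A-series; mu = 5 gives A_5.

Type A5, Milnor number mu = 5.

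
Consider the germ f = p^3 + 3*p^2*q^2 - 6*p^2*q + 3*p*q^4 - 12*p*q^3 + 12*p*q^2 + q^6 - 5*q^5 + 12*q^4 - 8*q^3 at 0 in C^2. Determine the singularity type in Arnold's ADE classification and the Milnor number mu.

Type E8, Milnor number mu = 8.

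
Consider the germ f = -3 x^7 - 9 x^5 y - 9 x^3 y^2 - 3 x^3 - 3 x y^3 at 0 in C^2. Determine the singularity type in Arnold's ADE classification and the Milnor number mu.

The Hessian of f at 0 has rank 0. Corank 2; j^3 = -3*x^3 is a perfect cube, so E-series; the 4-jet and mu = 7 give E_7.

Type E_7, Milnor number mu = 7.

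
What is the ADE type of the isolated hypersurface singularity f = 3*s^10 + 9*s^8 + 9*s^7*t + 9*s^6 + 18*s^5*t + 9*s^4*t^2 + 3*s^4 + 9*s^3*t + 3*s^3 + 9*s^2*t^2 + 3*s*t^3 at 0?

E7

The Hessian of f at 0 is [[0, 0], [0, 0]] with rank 0, so corank 2. A Groebner basis of the Jacobian ideal J(f) in C{s,t} is {3*s^2 + t^4 + t^3, s^3, s^2*t - s^2 - t^3/3, 2*s^2 + s*t^2 + 2*t^3/3}; counting standard monomials gives mu = 7. Corank 2; j^3 = 3*s^3 is a perfect cube, so E-series; the 4-jet and mu = 7 give E_7.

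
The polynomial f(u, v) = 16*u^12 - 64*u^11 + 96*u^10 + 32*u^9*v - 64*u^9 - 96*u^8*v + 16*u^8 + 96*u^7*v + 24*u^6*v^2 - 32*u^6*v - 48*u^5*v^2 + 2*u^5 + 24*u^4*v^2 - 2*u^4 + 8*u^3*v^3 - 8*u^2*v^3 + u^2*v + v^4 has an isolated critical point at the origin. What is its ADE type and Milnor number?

The Hessian of f at 0 has rank 0. Corank 2; j^3 = u^2*v has shape L^2 M (L != M), so D-series; mu = 5 gives D_5.

Type D_5, Milnor number mu = 5.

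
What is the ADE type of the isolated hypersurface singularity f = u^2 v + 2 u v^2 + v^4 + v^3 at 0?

D_5

The Hessian of f at 0 has rank 0. Corank 2; j^3 = v*(u + v)^2 has shape L^2 M (L != M), so D-series; mu = 5 gives D_5.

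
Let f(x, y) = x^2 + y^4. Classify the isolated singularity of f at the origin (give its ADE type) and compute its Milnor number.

Type A_{3}, Milnor number mu = 3.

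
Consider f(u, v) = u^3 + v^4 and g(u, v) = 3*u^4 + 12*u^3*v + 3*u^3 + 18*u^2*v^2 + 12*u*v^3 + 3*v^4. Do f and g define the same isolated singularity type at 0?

Yes.

The Hessian of f at 0 has rank 0. Corank 2; j^3 = u^3 is a perfect cube, so E-series; the 4-jet and mu = 6 give E_6. The Hessian of g at 0 has rank 0. Corank 2; j^3 = 3*u^3 is a perfect cube, so E-series; the 4-jet and mu = 6 give E_6. Both have type E_6, hence right-equivalent.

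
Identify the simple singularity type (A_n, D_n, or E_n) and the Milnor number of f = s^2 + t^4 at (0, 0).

Type A3, Milnor number mu = 3.

The Hessian of f at 0 has rank 1. Corank 1: A-series; mu = 3 gives A_3.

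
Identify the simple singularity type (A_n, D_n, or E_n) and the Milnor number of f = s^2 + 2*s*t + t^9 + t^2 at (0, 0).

The Hessian of f at 0 has rank 1. Corank 1: A-series; mu = 8 gives A_8.

Type A8, Milnor number mu = 8.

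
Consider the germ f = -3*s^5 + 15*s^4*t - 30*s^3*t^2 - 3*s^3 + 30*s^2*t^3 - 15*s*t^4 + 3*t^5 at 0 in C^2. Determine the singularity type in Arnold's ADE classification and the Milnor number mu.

Type E8, Milnor number mu = 8.

The Hessian of f at 0 is [[0, 0], [0, 0]] with rank 0, so corank 2. A Groebner basis of the Jacobian ideal J(f) in C{s,t} is {t^5, s*t^3 - t^4/4, s^2}; counting standard monomials gives mu = 8. Corank 2; j^3 = -3*s^3 is a perfect cube, so E-series; the 5-jet and mu = 8 give E_8.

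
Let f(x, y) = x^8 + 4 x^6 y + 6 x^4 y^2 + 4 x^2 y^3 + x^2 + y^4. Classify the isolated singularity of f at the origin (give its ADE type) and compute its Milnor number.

Type A3, Milnor number mu = 3.

The Hessian of f at 0 is [[2, 0], [0, 0]] with rank 1, so corank 1. A Groebner basis of the Jacobian ideal J(f) in C{x,y} is {y^3, x}; counting standard monomials gives mu = 3. Corank 1: A-series; mu = 3 gives A_3.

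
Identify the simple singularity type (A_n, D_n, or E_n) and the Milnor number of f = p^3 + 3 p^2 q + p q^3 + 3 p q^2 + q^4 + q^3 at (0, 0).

Type E_{7}, Milnor number mu = 7.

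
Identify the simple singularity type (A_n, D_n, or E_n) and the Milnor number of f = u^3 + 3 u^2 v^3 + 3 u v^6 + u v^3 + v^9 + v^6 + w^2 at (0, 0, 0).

The Hessian of f at 0 is [[0, 0, 0], [0, 0, 0], [0, 0, 2]] with rank 1, so corank 2. A Groebner basis of the Jacobian ideal J(f) in C{u,v,w} is {u^3, u*v^2, 3*u^2 + v^3, w}; counting standard monomials gives mu = 7. Corank 2; j^3 = u^3 is a perfect cube, so E-series; the 4-jet and mu = 7 give E_7.

Type E_7, Milnor number mu = 7.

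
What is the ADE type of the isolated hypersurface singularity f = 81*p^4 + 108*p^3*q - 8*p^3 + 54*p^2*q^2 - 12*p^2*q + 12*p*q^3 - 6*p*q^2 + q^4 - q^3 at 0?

E_{6}

The Hessian of f at 0 is [[0, 0], [0, 0]] with rank 0, so corank 2. A Groebner basis of the Jacobian ideal J(f) in C{p,q} is {q^4, p*q^2 + 4*q^3/9, p^2 + p*q + q^2/4}; counting standard monomials gives mu = 6. Corank 2; j^3 = -(2*p + q)^3 is a perfect cube, so E-series; the 4-jet and mu = 6 give E_6.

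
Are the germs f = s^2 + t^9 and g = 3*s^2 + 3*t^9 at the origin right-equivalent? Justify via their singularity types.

Yes.

The Hessian of f at 0 has rank 1. Corank 1: A-series; mu = 8 gives A_8. The Hessian of g at 0 has rank 1. Corank 1: A-series; mu = 8 gives A_8. Both have type A_8, hence right-equivalent.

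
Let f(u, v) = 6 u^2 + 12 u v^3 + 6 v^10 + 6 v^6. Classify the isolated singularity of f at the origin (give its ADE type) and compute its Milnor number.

Type A_9, Milnor number mu = 9.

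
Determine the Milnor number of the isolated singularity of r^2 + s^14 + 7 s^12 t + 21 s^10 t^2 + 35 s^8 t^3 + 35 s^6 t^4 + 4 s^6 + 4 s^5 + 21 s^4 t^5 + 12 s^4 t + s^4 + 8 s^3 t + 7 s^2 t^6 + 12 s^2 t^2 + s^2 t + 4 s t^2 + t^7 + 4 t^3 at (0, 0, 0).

8

The Hessian of f at 0 has rank 1. Corank 2; j^3 = t*(s + 2*t)^2 has shape L^2 M (L != M), so D-series; mu = 8 gives D_8.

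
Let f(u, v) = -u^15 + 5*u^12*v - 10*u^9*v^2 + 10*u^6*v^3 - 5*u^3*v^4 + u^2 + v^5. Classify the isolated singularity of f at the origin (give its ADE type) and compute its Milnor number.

The Hessian of f at 0 is [[2, 0], [0, 0]] with rank 1, so corank 1. A Groebner basis of the Jacobian ideal J(f) in C{u,v} is {v^4, u}; counting standard monomials gives mu = 4. Corank 1: A-series; mu = 4 gives A_4.

Type A_{4}, Milnor number mu = 4.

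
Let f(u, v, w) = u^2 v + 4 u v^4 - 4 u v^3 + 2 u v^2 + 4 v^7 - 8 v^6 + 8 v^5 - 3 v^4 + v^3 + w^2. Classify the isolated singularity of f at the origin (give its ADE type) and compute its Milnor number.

Type D5, Milnor number mu = 5.

The Hessian of f at 0 has rank 1. Corank 2; j^3 = v*(u + v)^2 has shape L^2 M (L != M), so D-series; mu = 5 gives D_5.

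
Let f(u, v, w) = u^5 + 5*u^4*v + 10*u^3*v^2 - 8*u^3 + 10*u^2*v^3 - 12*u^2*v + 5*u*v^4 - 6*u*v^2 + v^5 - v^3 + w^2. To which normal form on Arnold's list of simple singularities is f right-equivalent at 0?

E8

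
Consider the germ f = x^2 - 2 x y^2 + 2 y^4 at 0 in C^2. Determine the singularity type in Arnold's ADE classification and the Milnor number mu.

The Hessian of f at 0 has rank 1. Corank 1: A-series; mu = 3 gives A_3.

Type A_3, Milnor number mu = 3.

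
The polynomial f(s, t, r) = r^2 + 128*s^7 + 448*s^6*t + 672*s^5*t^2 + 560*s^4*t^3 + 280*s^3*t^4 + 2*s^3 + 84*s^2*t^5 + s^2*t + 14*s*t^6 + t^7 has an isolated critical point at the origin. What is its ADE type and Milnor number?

The Hessian of f at 0 is [[0, 0, 0], [0, 0, 0], [0, 0, 2]] with rank 1, so corank 2. A Groebner basis of the Jacobian ideal J(f) in C{s,t,r} is {-s*t/14 + t^6, s*t^2, s^2 + s*t/2, r}; counting standard monomials gives mu = 8. Corank 2; j^3 = s^2*(2*s + t) has shape L^2 M (L != M), so D-series; mu = 8 gives D_8.

Type D8, Milnor number mu = 8.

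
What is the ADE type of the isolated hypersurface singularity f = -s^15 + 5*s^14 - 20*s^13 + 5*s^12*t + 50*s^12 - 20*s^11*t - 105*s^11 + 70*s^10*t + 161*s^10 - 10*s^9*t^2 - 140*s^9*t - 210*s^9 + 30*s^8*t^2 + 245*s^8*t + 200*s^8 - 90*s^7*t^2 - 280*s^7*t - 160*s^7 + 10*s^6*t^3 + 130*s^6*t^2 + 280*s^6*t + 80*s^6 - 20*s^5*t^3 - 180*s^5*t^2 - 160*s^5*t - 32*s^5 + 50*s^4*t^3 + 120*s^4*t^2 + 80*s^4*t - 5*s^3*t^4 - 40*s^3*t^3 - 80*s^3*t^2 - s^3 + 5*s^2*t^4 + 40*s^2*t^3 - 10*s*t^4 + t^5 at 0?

E8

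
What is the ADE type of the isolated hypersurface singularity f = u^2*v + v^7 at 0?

D8

The Hessian of f at 0 has rank 0. Corank 2; j^3 = u^2*v has shape L^2 M (L != M), so D-series; mu = 8 gives D_8.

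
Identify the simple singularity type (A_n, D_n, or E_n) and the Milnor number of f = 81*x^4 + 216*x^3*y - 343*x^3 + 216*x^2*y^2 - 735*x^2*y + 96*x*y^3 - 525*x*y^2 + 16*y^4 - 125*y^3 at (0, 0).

Type E6, Milnor number mu = 6.

The Hessian of f at 0 has rank 0. Corank 2; j^3 = -(7*x + 5*y)^3 is a perfect cube, so E-series; the 4-jet and mu = 6 give E_6.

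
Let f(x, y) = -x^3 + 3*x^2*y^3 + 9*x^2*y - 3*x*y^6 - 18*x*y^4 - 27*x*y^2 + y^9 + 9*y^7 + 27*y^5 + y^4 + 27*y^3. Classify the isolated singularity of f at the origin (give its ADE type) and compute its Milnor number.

Type E_6, Milnor number mu = 6.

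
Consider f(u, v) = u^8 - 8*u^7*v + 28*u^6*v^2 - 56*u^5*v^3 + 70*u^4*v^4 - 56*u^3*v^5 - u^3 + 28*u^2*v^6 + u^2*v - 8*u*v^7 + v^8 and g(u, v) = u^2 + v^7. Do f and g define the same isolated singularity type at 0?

The Hessian of f at 0 is [[0, 0], [0, 0]] with rank 0, so corank 2. A Groebner basis of the Jacobian ideal J(f) in C{u,v} is {u*v/8 + v^7, u*v^2, u^2 - u*v}; counting standard monomials gives mu = 9. Corank 2; j^3 = -u^2*(u - v) has shape L^2 M (L != M), so D-series; mu = 9 gives D_9. The Hessian of g at 0 is [[2, 0], [0, 0]] with rank 1, so corank 1. A Groebner basis of the Jacobian ideal J(g) in C{u,v} is {v^6, u}; counting standard monomials gives mu = 6. Corank 1: A-series; mu = 6 gives A_6. f is D_9 but g is A_6, hence not right-equivalent.

No.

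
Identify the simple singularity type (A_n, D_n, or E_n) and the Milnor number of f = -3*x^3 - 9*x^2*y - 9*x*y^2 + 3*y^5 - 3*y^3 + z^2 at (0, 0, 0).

Type E_8, Milnor number mu = 8.

The Hessian of f at 0 has rank 1. Corank 2; j^3 = -3*(x + y)^3 is a perfect cube, so E-series; the 5-jet and mu = 8 give E_8.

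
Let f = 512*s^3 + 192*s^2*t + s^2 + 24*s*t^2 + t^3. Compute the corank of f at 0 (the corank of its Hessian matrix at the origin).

1

Hessian at 0 has rank 1.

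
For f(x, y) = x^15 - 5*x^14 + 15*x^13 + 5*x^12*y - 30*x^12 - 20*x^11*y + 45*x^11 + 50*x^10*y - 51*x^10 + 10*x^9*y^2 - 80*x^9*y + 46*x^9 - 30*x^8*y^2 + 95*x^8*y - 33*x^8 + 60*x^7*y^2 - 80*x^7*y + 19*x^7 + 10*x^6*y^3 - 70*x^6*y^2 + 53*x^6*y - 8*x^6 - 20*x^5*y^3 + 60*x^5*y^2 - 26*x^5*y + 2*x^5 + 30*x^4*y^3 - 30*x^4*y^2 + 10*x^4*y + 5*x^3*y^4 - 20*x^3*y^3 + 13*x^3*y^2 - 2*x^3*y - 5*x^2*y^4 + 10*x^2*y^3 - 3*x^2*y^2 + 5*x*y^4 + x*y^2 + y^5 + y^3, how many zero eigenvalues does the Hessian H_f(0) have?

Hessian at 0 has rank 0.

2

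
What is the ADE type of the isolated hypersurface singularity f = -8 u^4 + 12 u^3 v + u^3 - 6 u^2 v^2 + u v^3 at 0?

The Hessian of f at 0 has rank 0. Corank 2; j^3 = u^3 is a perfect cube, so E-series; the 4-jet and mu = 7 give E_7.

E_{7}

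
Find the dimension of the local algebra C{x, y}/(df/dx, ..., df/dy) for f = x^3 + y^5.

The Hessian of f at 0 is [[0, 0], [0, 0]] with rank 0, so corank 2. A Groebner basis of the Jacobian ideal J(f) in C{x,y} is {y^4, x^2}; counting standard monomials gives mu = 8. Corank 2; j^3 = x^3 is a perfect cube, so E-series; the 5-jet and mu = 8 give E_8.

8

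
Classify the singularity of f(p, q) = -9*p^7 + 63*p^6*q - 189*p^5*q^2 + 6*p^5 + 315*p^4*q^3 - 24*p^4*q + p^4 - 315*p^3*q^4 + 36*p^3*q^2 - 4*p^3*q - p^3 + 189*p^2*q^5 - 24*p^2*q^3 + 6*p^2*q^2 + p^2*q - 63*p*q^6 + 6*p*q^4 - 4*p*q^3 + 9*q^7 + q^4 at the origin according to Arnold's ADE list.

The Hessian of f at 0 has rank 0. Corank 2; j^3 = -p^2*(p - q) has shape L^2 M (L != M), so D-series; mu = 5 gives D_5.

D5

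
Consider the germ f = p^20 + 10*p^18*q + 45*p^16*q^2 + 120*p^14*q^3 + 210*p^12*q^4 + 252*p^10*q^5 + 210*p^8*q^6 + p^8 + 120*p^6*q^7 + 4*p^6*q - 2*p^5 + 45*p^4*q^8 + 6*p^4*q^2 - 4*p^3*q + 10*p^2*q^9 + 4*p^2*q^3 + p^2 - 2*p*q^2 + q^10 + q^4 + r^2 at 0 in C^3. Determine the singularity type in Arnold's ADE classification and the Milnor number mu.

Type A_9, Milnor number mu = 9.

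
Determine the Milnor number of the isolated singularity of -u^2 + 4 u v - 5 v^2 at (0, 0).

The Hessian of f at 0 is [[-2, 4], [4, -10]] with rank 2, so corank 0. A Groebner basis of the Jacobian ideal J(f) in C{u,v} is {u, v}; counting standard monomials gives mu = 1. Corank 0: nondegenerate Morse point, so A_1.

1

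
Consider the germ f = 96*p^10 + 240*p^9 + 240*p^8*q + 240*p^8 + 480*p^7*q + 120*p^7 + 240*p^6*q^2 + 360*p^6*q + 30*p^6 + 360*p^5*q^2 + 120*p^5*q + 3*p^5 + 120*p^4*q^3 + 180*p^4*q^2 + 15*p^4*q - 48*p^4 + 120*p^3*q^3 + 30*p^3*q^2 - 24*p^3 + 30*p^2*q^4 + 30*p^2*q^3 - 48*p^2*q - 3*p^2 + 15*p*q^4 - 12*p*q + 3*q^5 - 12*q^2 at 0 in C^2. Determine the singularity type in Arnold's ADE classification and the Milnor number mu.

Type A4, Milnor number mu = 4.

The Hessian of f at 0 is [[-6, -12], [-12, -24]] with rank 1, so corank 1. A Groebner basis of the Jacobian ideal J(f) in C{p,q} is {p/256 + q^3 + q^2/16 + q/128, p^2 + p/4 + q/2, p*q - p/16 + q^2 - q/8}; counting standard monomials gives mu = 4. Corank 1: A-series; mu = 4 gives A_4.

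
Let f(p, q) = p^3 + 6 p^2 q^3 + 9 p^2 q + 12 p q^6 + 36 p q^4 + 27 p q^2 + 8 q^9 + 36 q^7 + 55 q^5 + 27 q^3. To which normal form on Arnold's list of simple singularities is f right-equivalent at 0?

E_8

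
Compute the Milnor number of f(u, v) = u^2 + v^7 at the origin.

6

The Hessian of f at 0 is [[2, 0], [0, 0]] with rank 1, so corank 1. A Groebner basis of the Jacobian ideal J(f) in C{u,v} is {v^6, u}; counting standard monomials gives mu = 6. Corank 1: A-series; mu = 6 gives A_6.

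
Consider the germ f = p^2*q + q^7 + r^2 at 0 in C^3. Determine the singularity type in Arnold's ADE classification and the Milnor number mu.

The Hessian of f at 0 is [[0, 0, 0], [0, 0, 0], [0, 0, 2]] with rank 1, so corank 2. A Groebner basis of the Jacobian ideal J(f) in C{p,q,r} is {p^2/7 + q^6, p^3, p*q, r}; counting standard monomials gives mu = 8. Corank 2; j^3 = p^2*q has shape L^2 M (L != M), so D-series; mu = 8 gives D_8.

Type D_{8}, Milnor number mu = 8.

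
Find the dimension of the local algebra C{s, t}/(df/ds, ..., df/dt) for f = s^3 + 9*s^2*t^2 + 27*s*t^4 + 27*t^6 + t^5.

The Hessian of f at 0 has rank 0. Corank 2; j^3 = s^3 is a perfect cube, so E-series; the 5-jet and mu = 8 give E_8.

8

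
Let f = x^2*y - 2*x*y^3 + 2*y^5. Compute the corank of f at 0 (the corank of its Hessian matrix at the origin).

The Hessian at 0 is [[0, 0], [0, 0]] of rank 0; hence corank 2.

2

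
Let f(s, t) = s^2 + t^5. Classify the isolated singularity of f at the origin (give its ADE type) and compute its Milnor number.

The Hessian of f at 0 has rank 1. Corank 1: A-series; mu = 4 gives A_4.

Type A4, Milnor number mu = 4.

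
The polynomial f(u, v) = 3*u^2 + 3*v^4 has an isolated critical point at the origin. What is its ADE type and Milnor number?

Type A3, Milnor number mu = 3.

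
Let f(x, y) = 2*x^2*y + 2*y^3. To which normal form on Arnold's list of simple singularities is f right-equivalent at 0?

D4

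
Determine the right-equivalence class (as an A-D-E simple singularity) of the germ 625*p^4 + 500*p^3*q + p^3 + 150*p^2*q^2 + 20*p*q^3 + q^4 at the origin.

E6

The Hessian of f at 0 has rank 0. Corank 2; j^3 = p^3 is a perfect cube, so E-series; the 4-jet and mu = 6 give E_6.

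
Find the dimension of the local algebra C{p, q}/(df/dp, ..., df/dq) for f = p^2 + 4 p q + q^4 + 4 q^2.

3

The Hessian of f at 0 has rank 1. Corank 1: A-series; mu = 3 gives A_3.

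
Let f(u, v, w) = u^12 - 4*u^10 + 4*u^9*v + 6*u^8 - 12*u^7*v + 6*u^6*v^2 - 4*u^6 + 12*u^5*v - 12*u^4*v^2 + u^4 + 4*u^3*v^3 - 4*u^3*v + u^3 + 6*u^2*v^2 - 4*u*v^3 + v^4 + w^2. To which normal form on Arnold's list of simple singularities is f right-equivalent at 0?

The Hessian of f at 0 is [[0, 0, 0], [0, 0, 0], [0, 0, 2]] with rank 1, so corank 2. A Groebner basis of the Jacobian ideal J(f) in C{u,v,w} is {v^4, u*v^2 - v^3/3, u^2, w}; counting standard monomials gives mu = 6. Corank 2; j^3 = u^3 is a perfect cube, so E-series; the 4-jet and mu = 6 give E_6.

E6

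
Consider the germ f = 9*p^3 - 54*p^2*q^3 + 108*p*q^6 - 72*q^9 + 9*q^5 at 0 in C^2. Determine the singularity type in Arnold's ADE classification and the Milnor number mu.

Type E_{8}, Milnor number mu = 8.

The Hessian of f at 0 is [[0, 0], [0, 0]] with rank 0, so corank 2. A Groebner basis of the Jacobian ideal J(f) in C{p,q} is {-p^2/4 + p*q^3, q^4, p^3, p^2*q}; counting standard monomials gives mu = 8. Corank 2; j^3 = 9*p^3 is a perfect cube, so E-series; the 5-jet and mu = 8 give E_8.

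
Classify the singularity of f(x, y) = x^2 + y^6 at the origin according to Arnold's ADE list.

The Hessian of f at 0 is [[2, 0], [0, 0]] with rank 1, so corank 1. A Groebner basis of the Jacobian ideal J(f) in C{x,y} is {y^5, x}; counting standard monomials gives mu = 5. Corank 1: A-series; mu = 5 gives A_5.

A_{5}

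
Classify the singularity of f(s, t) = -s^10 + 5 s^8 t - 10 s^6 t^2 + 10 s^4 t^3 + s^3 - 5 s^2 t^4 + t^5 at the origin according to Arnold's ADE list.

E_8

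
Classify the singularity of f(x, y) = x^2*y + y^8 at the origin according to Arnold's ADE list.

The Hessian of f at 0 has rank 0. Corank 2; j^3 = x^2*y has shape L^2 M (L != M), so D-series; mu = 9 gives D_9.

D_9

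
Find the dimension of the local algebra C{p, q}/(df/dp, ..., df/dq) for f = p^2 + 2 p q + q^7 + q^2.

6

The Hessian of f at 0 has rank 1. Corank 1: A-series; mu = 6 gives A_6.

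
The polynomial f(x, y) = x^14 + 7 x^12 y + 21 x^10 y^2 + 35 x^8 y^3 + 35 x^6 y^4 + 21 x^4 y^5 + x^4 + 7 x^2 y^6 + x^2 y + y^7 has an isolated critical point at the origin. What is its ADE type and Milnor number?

Type D_8, Milnor number mu = 8.

The Hessian of f at 0 has rank 0. Corank 2; j^3 = x^2*y has shape L^2 M (L != M), so D-series; mu = 8 gives D_8.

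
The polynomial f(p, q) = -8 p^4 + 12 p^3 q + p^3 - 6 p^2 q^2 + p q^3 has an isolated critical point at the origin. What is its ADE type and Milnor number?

Type E7, Milnor number mu = 7.

The Hessian of f at 0 is [[0, 0], [0, 0]] with rank 0, so corank 2. A Groebner basis of the Jacobian ideal J(f) in C{p,q} is {3*p^2/4 + q^4 + q^3/4, p^3, p^2*q - p^2/4 - q^3/12, -p^2 + p*q^2 - q^3/3}; counting standard monomials gives mu = 7. Corank 2; j^3 = p^3 is a perfect cube, so E-series; the 4-jet and mu = 7 give E_7.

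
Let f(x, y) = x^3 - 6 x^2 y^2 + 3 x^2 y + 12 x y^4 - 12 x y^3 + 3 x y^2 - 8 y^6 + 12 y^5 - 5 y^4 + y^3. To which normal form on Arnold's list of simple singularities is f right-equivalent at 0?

E_6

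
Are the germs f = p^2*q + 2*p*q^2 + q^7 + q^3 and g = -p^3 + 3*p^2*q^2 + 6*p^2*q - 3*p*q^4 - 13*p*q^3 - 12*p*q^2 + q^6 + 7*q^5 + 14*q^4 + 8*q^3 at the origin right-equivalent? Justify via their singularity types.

No.

The Hessian of f at 0 has rank 0. Corank 2; j^3 = q*(p + q)^2 has shape L^2 M (L != M), so D-series; mu = 8 gives D_8. The Hessian of g at 0 has rank 0. Corank 2; j^3 = -(p - 2*q)^3 is a perfect cube, so E-series; the 4-jet and mu = 7 give E_7. f is D_8 but g is E_7, hence not right-equivalent.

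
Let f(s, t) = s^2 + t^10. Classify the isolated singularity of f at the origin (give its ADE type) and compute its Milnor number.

The Hessian of f at 0 is [[2, 0], [0, 0]] with rank 1, so corank 1. A Groebner basis of the Jacobian ideal J(f) in C{s,t} is {t^9, s}; counting standard monomials gives mu = 9. Corank 1: A-series; mu = 9 gives A_9.

Type A9, Milnor number mu = 9.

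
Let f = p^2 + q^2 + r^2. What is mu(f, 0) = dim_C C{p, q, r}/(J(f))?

1

The Hessian of f at 0 has rank 3. Corank 0: nondegenerate Morse point, so A_1.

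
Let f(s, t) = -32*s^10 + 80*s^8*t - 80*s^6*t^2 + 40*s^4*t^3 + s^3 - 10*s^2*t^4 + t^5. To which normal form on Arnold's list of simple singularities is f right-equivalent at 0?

E8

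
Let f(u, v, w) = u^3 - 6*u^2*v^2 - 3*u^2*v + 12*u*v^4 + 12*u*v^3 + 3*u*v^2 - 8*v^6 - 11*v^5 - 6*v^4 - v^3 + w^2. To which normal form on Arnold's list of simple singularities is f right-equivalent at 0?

E_{8}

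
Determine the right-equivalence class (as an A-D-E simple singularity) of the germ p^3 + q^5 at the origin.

E8

The Hessian of f at 0 has rank 0. Corank 2; j^3 = p^3 is a perfect cube, so E-series; the 5-jet and mu = 8 give E_8.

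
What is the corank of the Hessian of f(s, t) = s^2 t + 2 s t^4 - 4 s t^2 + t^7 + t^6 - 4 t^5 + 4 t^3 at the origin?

2

Hessian at 0 has rank 0.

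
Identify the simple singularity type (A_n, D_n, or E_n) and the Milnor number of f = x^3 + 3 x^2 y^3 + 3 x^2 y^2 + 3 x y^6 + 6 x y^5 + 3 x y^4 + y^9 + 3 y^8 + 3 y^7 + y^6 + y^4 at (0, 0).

The Hessian of f at 0 is [[0, 0], [0, 0]] with rank 0, so corank 2. A Groebner basis of the Jacobian ideal J(f) in C{x,y} is {x^3, x^2*y, x^2/2 + x*y^2, y^3}; counting standard monomials gives mu = 6. Corank 2; j^3 = x^3 is a perfect cube, so E-series; the 4-jet and mu = 6 give E_6.

Type E6, Milnor number mu = 6.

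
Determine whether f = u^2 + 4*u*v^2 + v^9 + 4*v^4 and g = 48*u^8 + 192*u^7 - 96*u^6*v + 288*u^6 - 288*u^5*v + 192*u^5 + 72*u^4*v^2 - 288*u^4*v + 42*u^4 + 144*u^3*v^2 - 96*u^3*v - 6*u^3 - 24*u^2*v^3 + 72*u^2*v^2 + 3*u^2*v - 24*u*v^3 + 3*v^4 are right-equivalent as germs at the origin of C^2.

No.

The Hessian of f at 0 has rank 1. Corank 1: A-series; mu = 8 gives A_8. The Hessian of g at 0 has rank 0. Corank 2; j^3 = -3*u^2*(2*u - v) has shape L^2 M (L != M), so D-series; mu = 5 gives D_5. f is A_8 but g is D_5, hence not right-equivalent.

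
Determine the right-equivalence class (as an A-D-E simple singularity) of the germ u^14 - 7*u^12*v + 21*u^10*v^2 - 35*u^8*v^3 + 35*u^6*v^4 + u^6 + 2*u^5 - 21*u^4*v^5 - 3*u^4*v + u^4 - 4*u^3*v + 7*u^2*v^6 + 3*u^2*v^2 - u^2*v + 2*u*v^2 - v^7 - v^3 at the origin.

The Hessian of f at 0 has rank 0. Corank 2; j^3 = -v*(u - v)^2 has shape L^2 M (L != M), so D-series; mu = 8 gives D_8.

D_{8}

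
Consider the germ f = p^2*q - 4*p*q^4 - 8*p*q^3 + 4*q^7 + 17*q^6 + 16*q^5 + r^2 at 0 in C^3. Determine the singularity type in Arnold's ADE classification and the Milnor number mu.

Type D_{7}, Milnor number mu = 7.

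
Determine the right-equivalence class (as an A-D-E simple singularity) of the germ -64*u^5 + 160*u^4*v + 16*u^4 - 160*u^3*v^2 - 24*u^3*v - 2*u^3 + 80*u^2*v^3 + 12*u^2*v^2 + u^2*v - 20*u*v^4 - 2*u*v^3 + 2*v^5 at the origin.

D_6

The Hessian of f at 0 has rank 0. Corank 2; j^3 = -u^2*(2*u - v) has shape L^2 M (L != M), so D-series; mu = 6 gives D_6.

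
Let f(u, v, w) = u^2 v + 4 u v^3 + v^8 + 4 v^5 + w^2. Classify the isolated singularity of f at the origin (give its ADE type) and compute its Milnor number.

Type D_9, Milnor number mu = 9.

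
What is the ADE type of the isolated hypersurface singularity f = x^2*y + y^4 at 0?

The Hessian of f at 0 has rank 0. Corank 2; j^3 = x^2*y has shape L^2 M (L != M), so D-series; mu = 5 gives D_5.

D5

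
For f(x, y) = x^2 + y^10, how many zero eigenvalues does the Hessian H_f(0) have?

1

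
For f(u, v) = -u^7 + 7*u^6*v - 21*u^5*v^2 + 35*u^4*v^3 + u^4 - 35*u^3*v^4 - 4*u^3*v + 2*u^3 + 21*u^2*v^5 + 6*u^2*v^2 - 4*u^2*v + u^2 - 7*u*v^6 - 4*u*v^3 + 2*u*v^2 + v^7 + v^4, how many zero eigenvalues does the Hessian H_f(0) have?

1

Hessian at 0 has rank 1.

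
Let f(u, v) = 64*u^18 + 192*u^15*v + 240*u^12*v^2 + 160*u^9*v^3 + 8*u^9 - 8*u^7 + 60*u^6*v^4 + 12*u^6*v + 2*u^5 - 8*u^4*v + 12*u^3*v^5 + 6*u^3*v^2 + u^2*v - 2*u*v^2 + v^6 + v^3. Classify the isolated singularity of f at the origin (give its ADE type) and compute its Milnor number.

Type D7, Milnor number mu = 7.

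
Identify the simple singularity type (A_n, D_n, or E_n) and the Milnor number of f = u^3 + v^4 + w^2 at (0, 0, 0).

The Hessian of f at 0 has rank 1. Corank 2; j^3 = u^3 is a perfect cube, so E-series; the 4-jet and mu = 6 give E_6.

Type E6, Milnor number mu = 6.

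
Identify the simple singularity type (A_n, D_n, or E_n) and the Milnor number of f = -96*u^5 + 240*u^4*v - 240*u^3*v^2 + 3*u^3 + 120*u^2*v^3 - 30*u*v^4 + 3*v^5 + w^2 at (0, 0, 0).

Type E_8, Milnor number mu = 8.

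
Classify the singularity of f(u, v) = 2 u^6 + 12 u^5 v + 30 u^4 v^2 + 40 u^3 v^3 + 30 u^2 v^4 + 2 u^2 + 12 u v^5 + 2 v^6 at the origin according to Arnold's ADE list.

The Hessian of f at 0 is [[4, 0], [0, 0]] with rank 1, so corank 1. A Groebner basis of the Jacobian ideal J(f) in C{u,v} is {v^5, u}; counting standard monomials gives mu = 5. Corank 1: A-series; mu = 5 gives A_5.

A_{5}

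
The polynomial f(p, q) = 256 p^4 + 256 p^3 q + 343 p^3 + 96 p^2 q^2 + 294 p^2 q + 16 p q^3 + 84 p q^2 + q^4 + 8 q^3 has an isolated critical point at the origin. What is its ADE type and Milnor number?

Type E_6, Milnor number mu = 6.

The Hessian of f at 0 has rank 0. Corank 2; j^3 = (7*p + 2*q)^3 is a perfect cube, so E-series; the 4-jet and mu = 6 give E_6.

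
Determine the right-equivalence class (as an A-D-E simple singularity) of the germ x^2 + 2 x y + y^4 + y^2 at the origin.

The Hessian of f at 0 is [[2, 2], [2, 2]] with rank 1, so corank 1. A Groebner basis of the Jacobian ideal J(f) in C{x,y} is {y^3, x + y}; counting standard monomials gives mu = 3. Corank 1: A-series; mu = 3 gives A_3.

A_3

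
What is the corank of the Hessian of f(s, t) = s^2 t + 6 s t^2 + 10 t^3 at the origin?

Hessian at 0 has rank 0.

2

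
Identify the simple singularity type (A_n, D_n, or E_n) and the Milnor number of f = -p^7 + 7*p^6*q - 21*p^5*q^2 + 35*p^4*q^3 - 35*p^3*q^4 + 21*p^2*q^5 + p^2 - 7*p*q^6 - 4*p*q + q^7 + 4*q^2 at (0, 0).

Type A6, Milnor number mu = 6.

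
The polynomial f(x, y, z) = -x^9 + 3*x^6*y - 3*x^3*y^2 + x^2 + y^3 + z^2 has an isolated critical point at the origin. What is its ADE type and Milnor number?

Type A_2, Milnor number mu = 2.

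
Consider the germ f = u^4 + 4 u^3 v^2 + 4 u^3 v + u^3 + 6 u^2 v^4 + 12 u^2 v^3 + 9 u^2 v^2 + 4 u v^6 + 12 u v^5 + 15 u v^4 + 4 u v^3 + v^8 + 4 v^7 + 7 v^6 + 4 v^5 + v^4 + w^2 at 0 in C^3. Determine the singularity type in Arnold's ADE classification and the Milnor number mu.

The Hessian of f at 0 has rank 1. Corank 2; j^3 = u^3 is a perfect cube, so E-series; the 4-jet and mu = 6 give E_6.

Type E_6, Milnor number mu = 6.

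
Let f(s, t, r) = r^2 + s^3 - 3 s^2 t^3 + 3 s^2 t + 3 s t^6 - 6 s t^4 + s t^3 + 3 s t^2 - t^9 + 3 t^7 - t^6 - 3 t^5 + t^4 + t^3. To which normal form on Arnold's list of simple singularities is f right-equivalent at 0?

The Hessian of f at 0 is [[0, 0, 0], [0, 0, 0], [0, 0, 2]] with rank 1, so corank 2. A Groebner basis of the Jacobian ideal J(f) in C{s,t,r} is {s^3 + 3*s^2*t + 6*s^2 + 12*s*t + 6*t^2, -3*s^2 + s*t^2 - 6*s*t - 3*t^2, 3*s^2 + 6*s*t + t^3 + 3*t^2, r}; counting standard monomials gives mu = 7. Corank 2; j^3 = (s + t)^3 is a perfect cube, so E-series; the 4-jet and mu = 7 give E_7.

E7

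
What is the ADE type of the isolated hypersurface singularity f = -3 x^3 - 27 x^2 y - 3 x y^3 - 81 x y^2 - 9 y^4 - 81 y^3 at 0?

The Hessian of f at 0 is [[0, 0], [0, 0]] with rank 0, so corank 2. A Groebner basis of the Jacobian ideal J(f) in C{x,y} is {x^3 + 9*x^2*y + 162*x^2 + 972*x*y + 1458*y^2, -9*x^2 + x*y^2 - 54*x*y - 81*y^2, 3*x^2 + 18*x*y + y^3 + 27*y^2}; counting standard monomials gives mu = 7. Corank 2; j^3 = -3*(x + 3*y)^3 is a perfect cube, so E-series; the 4-jet and mu = 7 give E_7.

E_7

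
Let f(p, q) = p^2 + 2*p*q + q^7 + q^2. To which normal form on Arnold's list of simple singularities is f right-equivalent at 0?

The Hessian of f at 0 has rank 1. Corank 1: A-series; mu = 6 gives A_6.

A_{6}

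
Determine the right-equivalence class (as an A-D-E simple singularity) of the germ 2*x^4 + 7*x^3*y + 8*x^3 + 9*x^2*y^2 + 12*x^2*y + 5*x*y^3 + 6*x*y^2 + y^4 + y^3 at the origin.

E7

The Hessian of f at 0 is [[0, 0], [0, 0]] with rank 0, so corank 2. A Groebner basis of the Jacobian ideal J(f) in C{x,y} is {768*x^2 + 768*x*y + y^4 + 8*y^3 + 192*y^2, x^3 + 36*x^2 + 36*x*y + y^3/2 + 9*y^2, x^2*y - 40*x^2 - 40*x*y - 2*y^3/3 - 10*y^2, 32*x^2 + x*y^2 + 32*x*y + 5*y^3/6 + 8*y^2}; counting standard monomials gives mu = 7. Corank 2; j^3 = (2*x + y)^3 is a perfect cube, so E-series; the 4-jet and mu = 7 give E_7.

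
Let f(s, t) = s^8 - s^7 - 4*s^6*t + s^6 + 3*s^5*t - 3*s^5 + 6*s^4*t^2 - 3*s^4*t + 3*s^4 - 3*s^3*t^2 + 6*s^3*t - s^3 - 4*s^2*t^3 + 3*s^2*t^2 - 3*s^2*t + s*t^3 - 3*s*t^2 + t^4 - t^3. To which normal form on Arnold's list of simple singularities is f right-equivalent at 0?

E_7

The Hessian of f at 0 has rank 0. Corank 2; j^3 = -(s + t)^3 is a perfect cube, so E-series; the 4-jet and mu = 7 give E_7.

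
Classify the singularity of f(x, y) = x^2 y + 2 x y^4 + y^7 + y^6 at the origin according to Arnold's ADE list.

D_{7}

The Hessian of f at 0 has rank 0. Corank 2; j^3 = x^2*y has shape L^2 M (L != M), so D-series; mu = 7 gives D_7.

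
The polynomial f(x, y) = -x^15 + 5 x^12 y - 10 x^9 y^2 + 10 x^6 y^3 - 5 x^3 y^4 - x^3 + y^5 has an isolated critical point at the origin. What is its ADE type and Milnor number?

Type E8, Milnor number mu = 8.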